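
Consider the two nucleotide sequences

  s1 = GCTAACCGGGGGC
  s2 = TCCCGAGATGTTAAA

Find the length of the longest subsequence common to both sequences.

6

Pick C [2,2], then C [6,3], then C [7,4], then G [8,5], then G [9,7], then G [10,10]; all 6 bases appear in both, in order. dp[13][15] = 6 confirms this is the maximum.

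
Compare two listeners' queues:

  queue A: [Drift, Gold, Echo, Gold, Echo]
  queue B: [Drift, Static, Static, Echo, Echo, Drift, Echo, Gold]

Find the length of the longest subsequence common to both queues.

3

Match Drift [1,6], Echo [3,7], Gold [4,8] — 3 songs in the same relative order in both. dp[5][8] = 3 confirms this is the maximum.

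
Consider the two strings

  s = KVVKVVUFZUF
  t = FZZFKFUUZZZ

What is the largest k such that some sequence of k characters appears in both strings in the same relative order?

3

Pick K at s[1]=t[5], U at s[7]=t[8], Z at s[9]=t[11]; all 3 characters appear in both, in order. The LCS DP gives dp[11][11] = 3, so this is optimal.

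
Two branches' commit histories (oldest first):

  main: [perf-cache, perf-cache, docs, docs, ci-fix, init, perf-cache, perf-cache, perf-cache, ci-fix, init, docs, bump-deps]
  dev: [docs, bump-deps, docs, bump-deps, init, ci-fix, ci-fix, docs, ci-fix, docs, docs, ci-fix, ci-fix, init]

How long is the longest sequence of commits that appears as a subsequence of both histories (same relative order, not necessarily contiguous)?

5

Match docs at main[3]=dev[10]; then docs at main[4]=dev[11]; then ci-fix at main[5]=dev[12]; then ci-fix at main[10]=dev[13]; then init at main[11]=dev[14] — 5 commits in the same relative order in both. dp[13][14] = 5 confirms this is the maximum.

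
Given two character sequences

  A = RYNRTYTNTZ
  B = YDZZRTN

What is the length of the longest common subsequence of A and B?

4

Match Y [2,1]; then R [4,5]; then T [7,6]; then N [8,7] — 4 characters in the same relative order in both. dp[10][7] = 4 confirms this is the maximum.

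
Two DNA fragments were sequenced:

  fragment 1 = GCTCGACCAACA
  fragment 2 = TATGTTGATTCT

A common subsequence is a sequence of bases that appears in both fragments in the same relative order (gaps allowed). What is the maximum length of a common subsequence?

5

One common subsequence of length 5: G [1,4] → T [3,6] → G [5,7] → A [6,8] → C [7,11]. Since dp[12][12] = 5, nothing longer is possible.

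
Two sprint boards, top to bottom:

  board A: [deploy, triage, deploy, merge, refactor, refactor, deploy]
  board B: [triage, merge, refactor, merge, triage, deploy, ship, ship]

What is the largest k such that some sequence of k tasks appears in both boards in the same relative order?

Pick triage [2,1] → merge [4,2] → refactor [5,3] → deploy [7,6]; all 4 tasks appear in both, in order. The LCS DP gives dp[7][8] = 4, so this is optimal.

4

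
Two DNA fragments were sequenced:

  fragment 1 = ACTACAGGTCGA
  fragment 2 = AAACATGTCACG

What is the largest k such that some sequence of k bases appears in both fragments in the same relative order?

8

Let dp[i][j] be the LCS length of the first i bases of fragment 1 and the first j bases of fragment 2. dp[i][j] = dp[i-1][j-1]+1 when the i-th and j-th bases match, else max(dp[i-1][j], dp[i][j-1]).
    ·  A  A  A  C  A  T  G  T  C  A  C  G
 ·  0  0  0  0  0  0  0  0  0  0  0  0  0
 A  0  1  1  1  1  1  1  1  1  1  1  1  1
 C  0  1  1  1  2  2  2  2  2  2  2  2  2
 T  0  1  1  1  2  2  3  3  3  3  3  3  3
 A  0  1  2  2  2  3  3  3  3  3  4  4  4
 C  0  1  2  2  3  3  3  3  3  4  4  5  5
 A  0  1  2  3  3  4  4  4  4  4  5  5  5
 G  0  1  2  3  3  4  4  5  5  5  5  5  6
 G  0  1  2  3  3  4  4  5  5  5  5  5  6
 T  0  1  2  3  3  4  5  5  6  6  6  6  6
 C  0  1  2  3  4  4  5  5  6  7  7  7  7
 G  0  1  2  3  4  4  5  6  6  7  7  7  8
 A  0  1  2  3  4  5  5  6  6  7  8  8  8
dp[12][12] = 8. One LCS (by backtracking along matches): AACAGTCG.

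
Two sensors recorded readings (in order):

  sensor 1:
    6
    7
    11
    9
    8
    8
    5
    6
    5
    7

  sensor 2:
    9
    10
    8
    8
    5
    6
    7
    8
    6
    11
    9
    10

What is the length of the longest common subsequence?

6

Pick 9 (sensor 1 #4, sensor 2 #1); then 8 (sensor 1 #5, sensor 2 #3); then 8 (sensor 1 #6, sensor 2 #4); then 5 (sensor 1 #7, sensor 2 #5); then 6 (sensor 1 #8, sensor 2 #6); then 7 (sensor 1 #10, sensor 2 #7); all 6 values appear in both, in order. dp[10][12] = 6 confirms this is the maximum.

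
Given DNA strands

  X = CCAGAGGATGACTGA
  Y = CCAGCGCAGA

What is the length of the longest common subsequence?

Let dp[i][j] be the LCS length of the first i bases of X and the first j bases of Y. dp[i][j] = dp[i-1][j-1]+1 when the i-th and j-th bases match, else max(dp[i-1][j], dp[i][j-1]).
    ·  C  C  A  G  C  G  C  A  G  A
 ·  0  0  0  0  0  0  0  0  0  0  0
 C  0  1  1  1  1  1  1  1  1  1  1
 C  0  1  2  2  2  2  2  2  2  2  2
 A  0  1  2  3  3  3  3  3  3  3  3
 G  0  1  2  3  4  4  4  4  4  4  4
 A  0  1  2  3  4  4  4  4  5  5  5
 G  0  1  2  3  4  4  5  5  5  6  6
 G  0  1  2  3  4  4  5  5  5  6  6
 A  0  1  2  3  4  4  5  5  6  6  7
 T  0  1  2  3  4  4  5  5  6  6  7
 G  0  1  2  3  4  4  5  5  6  7  7
 A  0  1  2  3  4  4  5  5  6  7  8
 C  0  1  2  3  4  5  5  6  6  7  8
 T  0  1  2  3  4  5  5  6  6  7  8
 G  0  1  2  3  4  5  6  6  6  7  8
 A  0  1  2  3  4  5  6  6  7  7  8
dp[15][10] = 8. One LCS (by backtracking along matches): CCAGGAGA.

8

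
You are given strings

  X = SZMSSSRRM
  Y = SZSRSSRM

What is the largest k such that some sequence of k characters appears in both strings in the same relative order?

7

Let dp[i][j] be the LCS length of the first i characters of X and the first j characters of Y. dp[i][j] = dp[i-1][j-1]+1 when the i-th and j-th characters match, else max(dp[i-1][j], dp[i][j-1]).
    ·  S  Z  S  R  S  S  R  M
 ·  0  0  0  0  0  0  0  0  0
 S  0  1  1  1  1  1  1  1  1
 Z  0  1  2  2  2  2  2  2  2
 M  0  1  2  2  2  2  2  2  3
 S  0  1  2  3  3  3  3  3  3
 S  0  1  2  3  3  4  4  4  4
 S  0  1  2  3  3  4  5  5  5
 R  0  1  2  3  4  4  5  6  6
 R  0  1  2  3  4  4  5  6  6
 M  0  1  2  3  4  4  5  6  7
dp[9][8] = 7. One LCS (by backtracking along matches): SZSSSRM.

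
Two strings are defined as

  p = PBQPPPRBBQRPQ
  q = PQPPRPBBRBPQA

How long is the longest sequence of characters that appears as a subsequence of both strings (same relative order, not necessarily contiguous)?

Taking P [1,1]; then Q [3,2]; then P [4,3]; then P [5,4]; then P [6,6]; then B [8,7]; then B [9,8]; then R [11,9]; then P [12,11]; then Q [13,12] gives a common subsequence of length 10, and the DP table's final entry dp[13][13] is also 10, so no common subsequence is longer.

10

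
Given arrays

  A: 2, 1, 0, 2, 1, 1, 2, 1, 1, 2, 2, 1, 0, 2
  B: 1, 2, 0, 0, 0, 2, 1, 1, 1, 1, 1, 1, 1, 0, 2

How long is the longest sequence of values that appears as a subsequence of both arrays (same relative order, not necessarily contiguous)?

Pick 2 [1,2], then 0 [3,5], then 2 [4,6], then 1 [5,9], then 1 [6,10], then 1 [8,11], then 1 [9,12], then 1 [12,13], then 0 [13,14], then 2 [14,15]; all 10 values appear in both, in order. Since dp[14][15] = 10, nothing longer is possible.

10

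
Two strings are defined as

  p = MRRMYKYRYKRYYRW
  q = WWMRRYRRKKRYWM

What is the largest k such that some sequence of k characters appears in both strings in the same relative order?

9

One common subsequence of length 9: M at p[1]=q[3]; then R at p[2]=q[4]; then R at p[3]=q[5]; then Y at p[5]=q[6]; then K at p[6]=q[9]; then K at p[10]=q[10]; then R at p[11]=q[11]; then Y at p[13]=q[12]; then W at p[15]=q[13]. dp[15][14] = 9 confirms this is the maximum.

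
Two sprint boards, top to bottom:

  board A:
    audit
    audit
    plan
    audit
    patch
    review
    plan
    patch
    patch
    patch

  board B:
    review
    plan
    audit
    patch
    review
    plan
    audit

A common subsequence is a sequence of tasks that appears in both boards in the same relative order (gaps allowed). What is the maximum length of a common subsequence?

Pick plan [3,2] → audit [4,3] → patch [5,4] → review [6,5] → plan [7,6]; all 5 tasks appear in both, in order, and the DP table's final entry dp[10][7] is also 5, so no common subsequence is longer.

5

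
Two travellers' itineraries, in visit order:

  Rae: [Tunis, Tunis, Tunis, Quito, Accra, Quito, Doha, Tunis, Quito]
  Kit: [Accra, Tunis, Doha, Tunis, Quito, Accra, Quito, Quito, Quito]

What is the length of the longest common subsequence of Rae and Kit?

6

Taking Tunis [1,2]; then Tunis [3,4]; then Quito [4,5]; then Accra [5,6]; then Quito [6,8]; then Quito [9,9] gives a common subsequence of length 6, and the DP table's final entry dp[9][9] is also 6, so no common subsequence is longer.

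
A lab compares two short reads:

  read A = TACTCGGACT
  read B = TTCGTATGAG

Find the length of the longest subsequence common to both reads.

6

Match T (read A #1, read B #1); then T (read A #4, read B #2); then C (read A #5, read B #3); then G (read A #6, read B #4); then G (read A #7, read B #8); then A (read A #8, read B #9) — 6 bases in the same relative order in both. Since dp[10][10] = 6, nothing longer is possible.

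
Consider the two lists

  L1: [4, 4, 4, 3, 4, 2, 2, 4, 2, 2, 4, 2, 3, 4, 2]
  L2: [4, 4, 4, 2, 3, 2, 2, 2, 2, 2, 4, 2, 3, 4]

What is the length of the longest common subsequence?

12

Match 4 (L1 #1, L2 #1), then 4 (L1 #2, L2 #2), then 4 (L1 #3, L2 #3), then 3 (L1 #4, L2 #5), then 2 (L1 #6, L2 #7), then 2 (L1 #7, L2 #8), then 2 (L1 #9, L2 #9), then 2 (L1 #10, L2 #10), then 4 (L1 #11, L2 #11), then 2 (L1 #12, L2 #12), then 3 (L1 #13, L2 #13), then 4 (L1 #14, L2 #14) — 12 values in the same relative order in both, and the DP table's final entry dp[15][14] is also 12, so no common subsequence is longer.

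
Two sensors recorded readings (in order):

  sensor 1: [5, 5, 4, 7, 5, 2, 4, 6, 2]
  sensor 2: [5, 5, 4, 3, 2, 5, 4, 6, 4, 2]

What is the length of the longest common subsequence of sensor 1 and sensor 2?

One common subsequence of length 7: 5 [1,1], then 5 [2,2], then 4 [3,3], then 5 [5,6], then 4 [7,7], then 6 [8,8], then 2 [9,10]. Since dp[9][10] = 7, nothing longer is possible.

7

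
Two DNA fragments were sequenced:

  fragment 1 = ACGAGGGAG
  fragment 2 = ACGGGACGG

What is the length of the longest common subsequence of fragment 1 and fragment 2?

7

Let dp[i][j] be the LCS length of the first i bases of fragment 1 and the first j bases of fragment 2. dp[i][j] = dp[i-1][j-1]+1 when the i-th and j-th bases match, else max(dp[i-1][j], dp[i][j-1]).
    ·  A  C  G  G  G  A  C  G  G
 ·  0  0  0  0  0  0  0  0  0  0
 A  0  1  1  1  1  1  1  1  1  1
 C  0  1  2  2  2  2  2  2  2  2
 G  0  1  2  3  3  3  3  3  3  3
 A  0  1  2  3  3  3  4  4  4  4
 G  0  1  2  3  4  4  4  4  5  5
 G  0  1  2  3  4  5  5  5  5  6
 G  0  1  2  3  4  5  5  5  6  6
 A  0  1  2  3  4  5  6  6  6  6
 G  0  1  2  3  4  5  6  6  7  7
dp[9][9] = 7. One LCS (by backtracking along matches): ACGGGGG.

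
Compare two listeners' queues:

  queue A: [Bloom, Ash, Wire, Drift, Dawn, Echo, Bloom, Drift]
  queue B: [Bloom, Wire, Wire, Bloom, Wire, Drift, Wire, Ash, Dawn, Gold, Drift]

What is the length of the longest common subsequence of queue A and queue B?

5

Match Bloom at queue A[1]=queue B[4], then Wire at queue A[3]=queue B[5], then Drift at queue A[4]=queue B[6], then Dawn at queue A[5]=queue B[9], then Drift at queue A[8]=queue B[11] — 5 songs in the same relative order in both. dp[8][11] = 5 confirms this is the maximum.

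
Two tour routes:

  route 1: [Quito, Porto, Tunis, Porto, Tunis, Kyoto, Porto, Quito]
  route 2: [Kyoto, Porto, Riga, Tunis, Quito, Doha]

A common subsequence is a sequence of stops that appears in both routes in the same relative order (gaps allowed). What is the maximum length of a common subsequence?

3

One common subsequence of length 3: Porto [2,2] → Tunis [5,4] → Quito [8,5]. Since dp[8][6] = 3, nothing longer is possible.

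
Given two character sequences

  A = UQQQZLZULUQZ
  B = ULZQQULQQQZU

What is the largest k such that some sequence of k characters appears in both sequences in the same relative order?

7

Let dp[i][j] be the LCS length of the first i characters of A and the first j characters of B. dp[i][j] = dp[i-1][j-1]+1 when the i-th and j-th characters match, else max(dp[i-1][j], dp[i][j-1]).
    ·  U  L  Z  Q  Q  U  L  Q  Q  Q  Z  U
 ·  0  0  0  0  0  0  0  0  0  0  0  0  0
 U  0  1  1  1  1  1  1  1  1  1  1  1  1
 Q  0  1  1  1  2  2  2  2  2  2  2  2  2
 Q  0  1  1  1  2  3  3  3  3  3  3  3  3
 Q  0  1  1  1  2  3  3  3  4  4  4  4  4
 Z  0  1  1  2  2  3  3  3  4  4  4  5  5
 L  0  1  2  2  2  3  3  4  4  4  4  5  5
 Z  0  1  2  3  3  3  3  4  4  4  4  5  5
 U  0  1  2  3  3  3  4  4  4  4  4  5  6
 L  0  1  2  3  3  3  4  5  5  5  5  5  6
 U  0  1  2  3  3  3  4  5  5  5  5  5  6
 Q  0  1  2  3  4  4  4  5  6  6  6  6  6
 Z  0  1  2  3  4  4  4  5  6  6  6  7  7
dp[12][12] = 7. One LCS (by backtracking along matches): UQQULQZ.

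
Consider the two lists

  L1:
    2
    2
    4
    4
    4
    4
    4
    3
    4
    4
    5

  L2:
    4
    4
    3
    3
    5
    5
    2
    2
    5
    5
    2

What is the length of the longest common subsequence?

Match 4 (L1 #3, L2 #1), 4 (L1 #4, L2 #2), 3 (L1 #8, L2 #4), 5 (L1 #11, L2 #10) — 4 values in the same relative order in both. Since dp[11][11] = 4, nothing longer is possible.

4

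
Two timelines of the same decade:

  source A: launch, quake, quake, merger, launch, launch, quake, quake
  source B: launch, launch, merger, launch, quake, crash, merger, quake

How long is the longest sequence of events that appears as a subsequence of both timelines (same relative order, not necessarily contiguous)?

One common subsequence of length 5: launch at source A[1]=source B[2]; then merger at source A[4]=source B[3]; then launch at source A[6]=source B[4]; then quake at source A[7]=source B[5]; then quake at source A[8]=source B[8]. dp[8][8] = 5 confirms this is the maximum.

5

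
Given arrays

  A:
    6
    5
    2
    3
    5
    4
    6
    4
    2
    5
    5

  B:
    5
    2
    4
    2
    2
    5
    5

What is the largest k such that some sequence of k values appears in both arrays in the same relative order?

6

One common subsequence of length 6: 5 (A #2, B #1); then 2 (A #3, B #2); then 4 (A #6, B #3); then 2 (A #9, B #5); then 5 (A #10, B #6); then 5 (A #11, B #7). The LCS DP gives dp[11][7] = 6, so this is optimal.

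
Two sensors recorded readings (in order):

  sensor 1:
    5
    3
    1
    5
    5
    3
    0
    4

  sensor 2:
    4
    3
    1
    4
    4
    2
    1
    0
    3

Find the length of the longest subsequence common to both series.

3

Let dp[i][j] be the LCS length of the first i values of sensor 1 and the first j values of sensor 2. dp[i][j] = dp[i-1][j-1]+1 when the i-th and j-th values match, else max(dp[i-1][j], dp[i][j-1]).
    ·  4  3  1  4  4  2  1  0  3
 ·  0  0  0  0  0  0  0  0  0  0
 5  0  0  0  0  0  0  0  0  0  0
 3  0  0  1  1  1  1  1  1  1  1
 1  0  0  1  2  2  2  2  2  2  2
 5  0  0  1  2  2  2  2  2  2  2
 5  0  0  1  2  2  2  2  2  2  2
 3  0  0  1  2  2  2  2  2  2  3
 0  0  0  1  2  2  2  2  2  3  3
 4  0  1  1  2  3  3  3  3  3  3
dp[8][9] = 3. One LCS (by backtracking along matches): 3, 1, 3.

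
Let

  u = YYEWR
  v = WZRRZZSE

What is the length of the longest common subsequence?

2

Match W at u[4]=v[1]; then R at u[5]=v[4] — 2 characters in the same relative order in both, and the DP table's final entry dp[5][8] is also 2, so no common subsequence is longer.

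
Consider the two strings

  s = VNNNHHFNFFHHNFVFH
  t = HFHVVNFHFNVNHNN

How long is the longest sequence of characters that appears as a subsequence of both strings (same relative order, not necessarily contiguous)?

8

One common subsequence of length 8: H at s[5]=t[1], H at s[6]=t[3], N at s[8]=t[6], F at s[9]=t[7], F at s[10]=t[9], N at s[13]=t[10], V at s[15]=t[11], H at s[17]=t[13]. The LCS DP gives dp[17][15] = 8, so this is optimal.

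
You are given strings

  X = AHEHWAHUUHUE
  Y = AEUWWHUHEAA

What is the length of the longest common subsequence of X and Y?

7

One common subsequence of length 7: A (X #1, Y #1), then E (X #3, Y #2), then W (X #5, Y #5), then H (X #7, Y #6), then U (X #9, Y #7), then H (X #10, Y #8), then E (X #12, Y #9). dp[12][11] = 7 confirms this is the maximum.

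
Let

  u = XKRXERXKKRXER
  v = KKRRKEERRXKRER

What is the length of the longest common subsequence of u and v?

Pick K (u #2, v #2) → R (u #3, v #4) → E (u #5, v #7) → R (u #6, v #9) → X (u #7, v #10) → K (u #9, v #11) → R (u #10, v #12) → E (u #12, v #13) → R (u #13, v #14); all 9 characters appear in both, in order, and the DP table's final entry dp[13][14] is also 9, so no common subsequence is longer.

9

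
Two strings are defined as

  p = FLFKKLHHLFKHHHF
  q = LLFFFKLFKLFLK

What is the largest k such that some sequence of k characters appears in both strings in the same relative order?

One common subsequence of length 7: F [1,5], L [2,7], F [3,8], K [5,9], L [6,10], L [9,12], K [11,13]. dp[15][13] = 7 confirms this is the maximum.

7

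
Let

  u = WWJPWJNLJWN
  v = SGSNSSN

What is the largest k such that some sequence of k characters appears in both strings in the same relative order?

Match N (u #7, v #4); then N (u #11, v #7) — 2 characters in the same relative order in both. The LCS DP gives dp[11][7] = 2, so this is optimal.

2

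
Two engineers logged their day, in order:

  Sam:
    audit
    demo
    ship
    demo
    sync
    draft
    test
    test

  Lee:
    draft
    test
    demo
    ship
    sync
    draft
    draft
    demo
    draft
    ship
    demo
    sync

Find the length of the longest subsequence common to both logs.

Match demo [2,8]; then ship [3,10]; then demo [4,11]; then sync [5,12] — 4 tasks in the same relative order in both. Since dp[8][12] = 4, nothing longer is possible.

4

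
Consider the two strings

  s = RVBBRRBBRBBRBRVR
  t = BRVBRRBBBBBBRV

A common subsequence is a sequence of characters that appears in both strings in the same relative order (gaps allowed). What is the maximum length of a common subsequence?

Taking R [1,2], V [2,3], B [4,4], R [5,5], R [6,6], B [7,8], B [8,9], B [10,10], B [11,11], B [13,12], R [14,13], V [15,14] gives a common subsequence of length 12, and the DP table's final entry dp[16][14] is also 12, so no common subsequence is longer.

12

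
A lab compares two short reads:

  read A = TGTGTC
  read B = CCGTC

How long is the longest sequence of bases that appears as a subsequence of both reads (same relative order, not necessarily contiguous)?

Let dp[i][j] be the LCS length of the first i bases of read A and the first j bases of read B. dp[i][j] = dp[i-1][j-1]+1 when the i-th and j-th bases match, else max(dp[i-1][j], dp[i][j-1]).
    ·  C  C  G  T  C
 ·  0  0  0  0  0  0
 T  0  0  0  0  1  1
 G  0  0  0  1  1  1
 T  0  0  0  1  2  2
 G  0  0  0  1  2  2
 T  0  0  0  1  2  2
 C  0  1  1  1  2  3
dp[6][5] = 3. One LCS (by backtracking along matches): GTC.

3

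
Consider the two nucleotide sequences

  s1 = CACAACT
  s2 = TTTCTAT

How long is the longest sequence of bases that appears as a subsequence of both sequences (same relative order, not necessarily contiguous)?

3

Let dp[i][j] be the LCS length of the first i bases of s1 and the first j bases of s2. dp[i][j] = dp[i-1][j-1]+1 when the i-th and j-th bases match, else max(dp[i-1][j], dp[i][j-1]).
    ·  T  T  T  C  T  A  T
 ·  0  0  0  0  0  0  0  0
 C  0  0  0  0  1  1  1  1
 A  0  0  0  0  1  1  2  2
 C  0  0  0  0  1  1  2  2
 A  0  0  0  0  1  1  2  2
 A  0  0  0  0  1  1  2  2
 C  0  0  0  0  1  1  2  2
 T  0  1  1  1  1  2  2  3
dp[7][7] = 3. One LCS (by backtracking along matches): CAT.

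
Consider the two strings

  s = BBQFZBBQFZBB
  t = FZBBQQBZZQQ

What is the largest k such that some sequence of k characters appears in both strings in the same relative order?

6

Let dp[i][j] be the LCS length of the first i characters of s and the first j characters of t. dp[i][j] = dp[i-1][j-1]+1 when the i-th and j-th characters match, else max(dp[i-1][j], dp[i][j-1]).
    ·  F  Z  B  B  Q  Q  B  Z  Z  Q  Q
 ·  0  0  0  0  0  0  0  0  0  0  0  0
 B  0  0  0  1  1  1  1  1  1  1  1  1
 B  0  0  0  1  2  2  2  2  2  2  2  2
 Q  0  0  0  1  2  3  3  3  3  3  3  3
 F  0  1  1  1  2  3  3  3  3  3  3  3
 Z  0  1  2  2  2  3  3  3  4  4  4  4
 B  0  1  2  3  3  3  3  4  4  4  4  4
 B  0  1  2  3  4  4  4  4  4  4  4  4
 Q  0  1  2  3  4  5  5  5  5  5  5  5
 F  0  1  2  3  4  5  5  5  5  5  5  5
 Z  0  1  2  3  4  5  5  5  6  6  6  6
 B  0  1  2  3  4  5  5  6  6  6  6  6
 B  0  1  2  3  4  5  5  6  6  6  6  6
dp[12][11] = 6. One LCS (by backtracking along matches): FZBBQZ.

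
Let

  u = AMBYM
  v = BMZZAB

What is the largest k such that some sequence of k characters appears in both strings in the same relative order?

Let dp[i][j] be the LCS length of the first i characters of u and the first j characters of v. dp[i][j] = dp[i-1][j-1]+1 when the i-th and j-th characters match, else max(dp[i-1][j], dp[i][j-1]).
    ·  B  M  Z  Z  A  B
 ·  0  0  0  0  0  0  0
 A  0  0  0  0  0  1  1
 M  0  0  1  1  1  1  1
 B  0  1  1  1  1  1  2
 Y  0  1  1  1  1  1  2
 M  0  1  2  2  2  2  2
dp[5][6] = 2. One LCS (by backtracking along matches): AB.

2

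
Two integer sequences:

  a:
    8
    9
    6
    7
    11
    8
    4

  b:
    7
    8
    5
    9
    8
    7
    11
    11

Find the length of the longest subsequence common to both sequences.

Taking 8 (a #1, b #2) → 9 (a #2, b #4) → 7 (a #4, b #6) → 11 (a #5, b #8) gives a common subsequence of length 4, and the DP table's final entry dp[7][8] is also 4, so no common subsequence is longer.

4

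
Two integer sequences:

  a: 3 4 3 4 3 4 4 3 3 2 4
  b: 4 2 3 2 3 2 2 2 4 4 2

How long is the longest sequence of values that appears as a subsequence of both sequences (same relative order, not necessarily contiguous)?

6

Let dp[i][j] be the LCS length of the first i values of a and the first j values of b. dp[i][j] = dp[i-1][j-1]+1 when the i-th and j-th values match, else max(dp[i-1][j], dp[i][j-1]).
    ·  4  2  3  2  3  2  2  2  4  4  2
 ·  0  0  0  0  0  0  0  0  0  0  0  0
 3  0  0  0  1  1  1  1  1  1  1  1  1
 4  0  1  1  1  1  1  1  1  1  2  2  2
 3  0  1  1  2  2  2  2  2  2  2  2  2
 4  0  1  1  2  2  2  2  2  2  3  3  3
 3  0  1  1  2  2  3  3  3  3  3  3  3
 4  0  1  1  2  2  3  3  3  3  4  4  4
 4  0  1  1  2  2  3  3  3  3  4  5  5
 3  0  1  1  2  2  3  3  3  3  4  5  5
 3  0  1  1  2  2  3  3  3  3  4  5  5
 2  0  1  2  2  3  3  4  4  4  4  5  6
 4  0  1  2  2  3  3  4  4  4  5  5  6
dp[11][11] = 6. One LCS (by backtracking along matches): 4, 3, 3, 4, 4, 2.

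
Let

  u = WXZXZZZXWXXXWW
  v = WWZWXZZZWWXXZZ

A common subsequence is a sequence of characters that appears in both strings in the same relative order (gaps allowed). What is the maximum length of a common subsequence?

Pick W (u #1, v #2), then Z (u #3, v #3), then X (u #4, v #5), then Z (u #5, v #6), then Z (u #6, v #7), then Z (u #7, v #8), then W (u #9, v #10), then X (u #10, v #11), then X (u #11, v #12); all 9 characters appear in both, in order, and the DP table's final entry dp[14][14] is also 9, so no common subsequence is longer.

9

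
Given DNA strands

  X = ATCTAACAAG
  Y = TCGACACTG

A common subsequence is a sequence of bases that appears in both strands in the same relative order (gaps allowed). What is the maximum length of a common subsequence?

Match T (X #2, Y #1), then C (X #3, Y #2), then A (X #5, Y #4), then A (X #6, Y #6), then C (X #7, Y #7), then G (X #10, Y #9) — 6 bases in the same relative order in both, and the DP table's final entry dp[10][9] is also 6, so no common subsequence is longer.

6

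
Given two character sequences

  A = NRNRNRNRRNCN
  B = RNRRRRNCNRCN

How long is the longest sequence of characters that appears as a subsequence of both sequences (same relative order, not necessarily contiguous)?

9

Let dp[i][j] be the LCS length of the first i characters of A and the first j characters of B. dp[i][j] = dp[i-1][j-1]+1 when the i-th and j-th characters match, else max(dp[i-1][j], dp[i][j-1]).
    ·  R  N  R  R  R  R  N  C  N  R  C  N
 ·  0  0  0  0  0  0  0  0  0  0  0  0  0
 N  0  0  1  1  1  1  1  1  1  1  1  1  1
 R  0  1  1  2  2  2  2  2  2  2  2  2  2
 N  0  1  2  2  2  2  2  3  3  3  3  3  3
 R  0  1  2  3  3  3  3  3  3  3  4  4  4
 N  0  1  2  3  3  3  3  4  4  4  4  4  5
 R  0  1  2  3  4  4  4  4  4  4  5  5  5
 N  0  1  2  3  4  4  4  5  5  5  5  5  6
 R  0  1  2  3  4  5  5  5  5  5  6  6  6
 R  0  1  2  3  4  5  6  6  6  6  6  6  6
 N  0  1  2  3  4  5  6  7  7  7  7  7  7
 C  0  1  2  3  4  5  6  7  8  8  8  8  8
 N  0  1  2  3  4  5  6  7  8  9  9  9  9
dp[12][12] = 9. One LCS (by backtracking along matches): RNRRRRNCN.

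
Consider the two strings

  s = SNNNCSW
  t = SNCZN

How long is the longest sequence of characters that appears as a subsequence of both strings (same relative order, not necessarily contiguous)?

3

Taking S (s #1, t #1), N (s #2, t #2), N (s #4, t #5) gives a common subsequence of length 3, and the DP table's final entry dp[7][5] is also 3, so no common subsequence is longer.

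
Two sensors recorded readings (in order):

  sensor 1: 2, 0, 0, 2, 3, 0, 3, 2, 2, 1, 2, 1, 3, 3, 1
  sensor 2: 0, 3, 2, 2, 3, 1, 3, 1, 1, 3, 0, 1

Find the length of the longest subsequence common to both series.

8

One common subsequence of length 8: 2 (sensor 1 #1, sensor 2 #3) → 2 (sensor 1 #4, sensor 2 #4) → 3 (sensor 1 #5, sensor 2 #5) → 3 (sensor 1 #7, sensor 2 #7) → 1 (sensor 1 #10, sensor 2 #8) → 1 (sensor 1 #12, sensor 2 #9) → 3 (sensor 1 #13, sensor 2 #10) → 1 (sensor 1 #15, sensor 2 #12). dp[15][12] = 8 confirms this is the maximum.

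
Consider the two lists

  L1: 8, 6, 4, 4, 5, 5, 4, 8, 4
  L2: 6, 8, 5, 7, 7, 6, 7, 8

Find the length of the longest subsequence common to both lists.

Let dp[i][j] be the LCS length of the first i values of L1 and the first j values of L2. dp[i][j] = dp[i-1][j-1]+1 when the i-th and j-th values match, else max(dp[i-1][j], dp[i][j-1]).
    ·  6  8  5  7  7  6  7  8
 ·  0  0  0  0  0  0  0  0  0
 8  0  0  1  1  1  1  1  1  1
 6  0  1  1  1  1  1  2  2  2
 4  0  1  1  1  1  1  2  2  2
 4  0  1  1  1  1  1  2  2  2
 5  0  1  1  2  2  2  2  2  2
 5  0  1  1  2  2  2  2  2  2
 4  0  1  1  2  2  2  2  2  2
 8  0  1  2  2  2  2  2  2  3
 4  0  1  2  2  2  2  2  2  3
dp[9][8] = 3. One LCS (by backtracking along matches): 8, 6, 8.

3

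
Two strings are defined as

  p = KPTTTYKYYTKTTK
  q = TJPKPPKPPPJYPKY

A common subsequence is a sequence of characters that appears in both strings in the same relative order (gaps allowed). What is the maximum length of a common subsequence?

5

Pick K (p #1, q #7), P (p #2, q #10), Y (p #6, q #12), K (p #7, q #14), Y (p #9, q #15); all 5 characters appear in both, in order. Since dp[14][15] = 5, nothing longer is possible.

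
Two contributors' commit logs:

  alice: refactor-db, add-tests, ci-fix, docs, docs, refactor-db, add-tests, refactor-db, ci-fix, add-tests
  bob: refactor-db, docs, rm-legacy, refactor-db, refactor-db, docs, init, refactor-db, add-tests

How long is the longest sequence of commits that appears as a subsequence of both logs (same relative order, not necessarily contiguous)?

5

Pick refactor-db [1,1]; then docs [4,2]; then docs [5,6]; then refactor-db [8,8]; then add-tests [10,9]; all 5 commits appear in both, in order, and the DP table's final entry dp[10][9] is also 5, so no common subsequence is longer.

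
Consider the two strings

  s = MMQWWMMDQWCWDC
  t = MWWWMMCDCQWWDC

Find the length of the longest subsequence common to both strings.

Taking M (s #1, t #1), W (s #4, t #3), W (s #5, t #4), M (s #6, t #5), M (s #7, t #6), D (s #8, t #8), Q (s #9, t #10), W (s #10, t #11), W (s #12, t #12), D (s #13, t #13), C (s #14, t #14) gives a common subsequence of length 11, and the DP table's final entry dp[14][14] is also 11, so no common subsequence is longer.

11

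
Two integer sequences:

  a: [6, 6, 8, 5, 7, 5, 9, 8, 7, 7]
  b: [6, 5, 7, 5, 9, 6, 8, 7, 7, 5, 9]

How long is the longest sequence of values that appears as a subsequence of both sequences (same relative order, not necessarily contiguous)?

Match 6 [2,1]; then 5 [4,2]; then 7 [5,3]; then 5 [6,4]; then 9 [7,5]; then 8 [8,7]; then 7 [9,8]; then 7 [10,9] — 8 values in the same relative order in both. Since dp[10][11] = 8, nothing longer is possible.

8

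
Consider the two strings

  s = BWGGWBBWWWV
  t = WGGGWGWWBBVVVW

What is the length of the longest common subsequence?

7

Taking W at s[2]=t[1]; then G at s[3]=t[4]; then G at s[4]=t[6]; then W at s[5]=t[8]; then B at s[6]=t[9]; then B at s[7]=t[10]; then W at s[10]=t[14] gives a common subsequence of length 7. dp[11][14] = 7 confirms this is the maximum.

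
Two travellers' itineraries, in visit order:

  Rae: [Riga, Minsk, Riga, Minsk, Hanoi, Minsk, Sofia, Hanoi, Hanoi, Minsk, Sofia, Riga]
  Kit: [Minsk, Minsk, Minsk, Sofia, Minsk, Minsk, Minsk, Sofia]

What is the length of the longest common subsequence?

6

Taking Minsk at Rae[2]=Kit[1]; then Minsk at Rae[4]=Kit[2]; then Minsk at Rae[6]=Kit[3]; then Sofia at Rae[7]=Kit[4]; then Minsk at Rae[10]=Kit[7]; then Sofia at Rae[11]=Kit[8] gives a common subsequence of length 6. The LCS DP gives dp[12][8] = 6, so this is optimal.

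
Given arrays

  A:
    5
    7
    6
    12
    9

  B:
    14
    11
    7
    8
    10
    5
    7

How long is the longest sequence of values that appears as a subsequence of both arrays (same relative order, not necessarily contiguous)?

Taking 5 at A[1]=B[6] → 7 at A[2]=B[7] gives a common subsequence of length 2. Since dp[5][7] = 2, nothing longer is possible.

2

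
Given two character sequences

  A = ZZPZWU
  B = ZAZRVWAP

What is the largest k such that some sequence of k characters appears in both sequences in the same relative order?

Let dp[i][j] be the LCS length of the first i characters of A and the first j characters of B. dp[i][j] = dp[i-1][j-1]+1 when the i-th and j-th characters match, else max(dp[i-1][j], dp[i][j-1]).
    ·  Z  A  Z  R  V  W  A  P
 ·  0  0  0  0  0  0  0  0  0
 Z  0  1  1  1  1  1  1  1  1
 Z  0  1  1  2  2  2  2  2  2
 P  0  1  1  2  2  2  2  2  3
 Z  0  1  1  2  2  2  2  2  3
 W  0  1  1  2  2  2  3  3  3
 U  0  1  1  2  2  2  3  3  3
dp[6][8] = 3. One LCS (by backtracking along matches): ZZP.

3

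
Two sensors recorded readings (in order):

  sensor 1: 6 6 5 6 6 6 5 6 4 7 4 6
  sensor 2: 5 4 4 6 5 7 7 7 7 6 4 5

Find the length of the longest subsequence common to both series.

5

Match 5 [3,1] → 6 [6,4] → 5 [7,5] → 6 [8,10] → 4 [9,11] — 5 values in the same relative order in both, and the DP table's final entry dp[12][12] is also 5, so no common subsequence is longer.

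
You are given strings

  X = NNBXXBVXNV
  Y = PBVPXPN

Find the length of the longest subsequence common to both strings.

4

Let dp[i][j] be the LCS length of the first i characters of X and the first j characters of Y. dp[i][j] = dp[i-1][j-1]+1 when the i-th and j-th characters match, else max(dp[i-1][j], dp[i][j-1]).
    ·  P  B  V  P  X  P  N
 ·  0  0  0  0  0  0  0  0
 N  0  0  0  0  0  0  0  1
 N  0  0  0  0  0  0  0  1
 B  0  0  1  1  1  1  1  1
 X  0  0  1  1  1  2  2  2
 X  0  0  1  1  1  2  2  2
 B  0  0  1  1  1  2  2  2
 V  0  0  1  2  2  2  2  2
 X  0  0  1  2  2  3  3  3
 N  0  0  1  2  2  3  3  4
 V  0  0  1  2  2  3  3  4
dp[10][7] = 4. One LCS (by backtracking along matches): BVXN.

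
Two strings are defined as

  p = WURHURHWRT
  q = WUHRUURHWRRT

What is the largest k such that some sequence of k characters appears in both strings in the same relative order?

9

Let dp[i][j] be the LCS length of the first i characters of p and the first j characters of q. dp[i][j] = dp[i-1][j-1]+1 when the i-th and j-th characters match, else max(dp[i-1][j], dp[i][j-1]).
    ·  W  U  H  R  U  U  R  H  W  R  R  T
 ·  0  0  0  0  0  0  0  0  0  0  0  0  0
 W  0  1  1  1  1  1  1  1  1  1  1  1  1
 U  0  1  2  2  2  2  2  2  2  2  2  2  2
 R  0  1  2  2  3  3  3  3  3  3  3  3  3
 H  0  1  2  3  3  3  3  3  4  4  4  4  4
 U  0  1  2  3  3  4  4  4  4  4  4  4  4
 R  0  1  2  3  4  4  4  5  5  5  5  5  5
 H  0  1  2  3  4  4  4  5  6  6  6  6  6
 W  0  1  2  3  4  4  4  5  6  7  7  7  7
 R  0  1  2  3  4  4  4  5  6  7  8  8  8
 T  0  1  2  3  4  4  4  5  6  7  8  8  9
dp[10][12] = 9. One LCS (by backtracking along matches): WURURHWRT.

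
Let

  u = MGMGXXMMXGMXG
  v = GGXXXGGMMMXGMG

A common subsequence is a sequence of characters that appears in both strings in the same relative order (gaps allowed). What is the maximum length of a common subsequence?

One common subsequence of length 10: G [2,1], G [4,2], X [5,4], X [6,5], M [7,9], M [8,10], X [9,11], G [10,12], M [11,13], G [13,14]. The LCS DP gives dp[13][14] = 10, so this is optimal.

10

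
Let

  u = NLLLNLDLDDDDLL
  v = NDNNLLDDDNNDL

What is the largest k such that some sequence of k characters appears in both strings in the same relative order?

Taking N at u[1]=v[3] → N at u[5]=v[4] → L at u[6]=v[5] → L at u[8]=v[6] → D at u[9]=v[7] → D at u[10]=v[8] → D at u[11]=v[9] → D at u[12]=v[12] → L at u[14]=v[13] gives a common subsequence of length 9. dp[14][13] = 9 confirms this is the maximum.

9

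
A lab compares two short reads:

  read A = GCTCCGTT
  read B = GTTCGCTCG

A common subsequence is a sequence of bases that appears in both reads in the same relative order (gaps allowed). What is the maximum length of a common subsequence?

5

Taking G (read A #1, read B #5) → C (read A #2, read B #6) → T (read A #3, read B #7) → C (read A #5, read B #8) → G (read A #6, read B #9) gives a common subsequence of length 5. dp[8][9] = 5 confirms this is the maximum.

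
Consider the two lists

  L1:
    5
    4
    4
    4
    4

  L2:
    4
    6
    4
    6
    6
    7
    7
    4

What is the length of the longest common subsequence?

One common subsequence of length 3: 4 at L1[2]=L2[1], then 4 at L1[3]=L2[3], then 4 at L1[5]=L2[8], and the DP table's final entry dp[5][8] is also 3, so no common subsequence is longer.

3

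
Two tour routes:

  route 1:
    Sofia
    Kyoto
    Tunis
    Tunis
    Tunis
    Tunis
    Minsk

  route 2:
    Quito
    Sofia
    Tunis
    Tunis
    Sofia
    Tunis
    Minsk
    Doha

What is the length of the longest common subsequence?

Match Sofia (route 1 #1, route 2 #2) → Tunis (route 1 #3, route 2 #3) → Tunis (route 1 #4, route 2 #4) → Tunis (route 1 #6, route 2 #6) → Minsk (route 1 #7, route 2 #7) — 5 stops in the same relative order in both. The LCS DP gives dp[7][8] = 5, so this is optimal.

5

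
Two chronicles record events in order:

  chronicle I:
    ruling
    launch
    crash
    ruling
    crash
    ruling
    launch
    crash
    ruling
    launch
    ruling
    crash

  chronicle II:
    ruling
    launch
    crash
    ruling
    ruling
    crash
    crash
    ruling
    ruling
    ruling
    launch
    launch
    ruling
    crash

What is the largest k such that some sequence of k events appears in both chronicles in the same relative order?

10

Match ruling (chronicle I #1, chronicle II #1), launch (chronicle I #2, chronicle II #2), crash (chronicle I #3, chronicle II #3), ruling (chronicle I #4, chronicle II #5), crash (chronicle I #5, chronicle II #7), ruling (chronicle I #6, chronicle II #10), launch (chronicle I #7, chronicle II #11), launch (chronicle I #10, chronicle II #12), ruling (chronicle I #11, chronicle II #13), crash (chronicle I #12, chronicle II #14) — 10 events in the same relative order in both. Since dp[12][14] = 10, nothing longer is possible.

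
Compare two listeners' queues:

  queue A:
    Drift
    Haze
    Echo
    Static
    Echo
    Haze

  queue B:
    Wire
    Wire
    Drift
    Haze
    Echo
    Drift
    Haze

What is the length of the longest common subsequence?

4

One common subsequence of length 4: Drift [1,3]; then Haze [2,4]; then Echo [3,5]; then Haze [6,7]. The LCS DP gives dp[6][7] = 4, so this is optimal.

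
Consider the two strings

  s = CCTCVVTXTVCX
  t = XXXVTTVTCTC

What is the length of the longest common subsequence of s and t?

5

Match T [3,6], then V [6,7], then T [7,8], then T [9,10], then C [11,11] — 5 characters in the same relative order in both, and the DP table's final entry dp[12][11] is also 5, so no common subsequence is longer.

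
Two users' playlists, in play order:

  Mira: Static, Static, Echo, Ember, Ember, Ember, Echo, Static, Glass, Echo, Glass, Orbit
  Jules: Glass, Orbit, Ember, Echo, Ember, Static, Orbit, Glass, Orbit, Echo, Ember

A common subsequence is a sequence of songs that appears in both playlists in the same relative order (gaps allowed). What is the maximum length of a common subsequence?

Pick Echo [3,4]; then Ember [6,5]; then Static [8,6]; then Glass [9,8]; then Echo [10,10]; all 5 songs appear in both, in order. The LCS DP gives dp[12][11] = 5, so this is optimal.

5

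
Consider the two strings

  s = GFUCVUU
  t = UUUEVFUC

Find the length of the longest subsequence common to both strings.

Pick F at s[2]=t[6]; then U at s[3]=t[7]; then C at s[4]=t[8]; all 3 characters appear in both, in order, and the DP table's final entry dp[7][8] is also 3, so no common subsequence is longer.

3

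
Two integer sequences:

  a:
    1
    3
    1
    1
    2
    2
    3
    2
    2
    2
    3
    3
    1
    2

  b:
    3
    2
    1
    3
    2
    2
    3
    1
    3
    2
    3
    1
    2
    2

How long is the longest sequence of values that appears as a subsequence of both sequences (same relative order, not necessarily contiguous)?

One common subsequence of length 9: 1 at a[1]=b[3], 3 at a[2]=b[4], 2 at a[5]=b[5], 2 at a[6]=b[6], 3 at a[7]=b[9], 2 at a[10]=b[10], 3 at a[12]=b[11], 1 at a[13]=b[12], 2 at a[14]=b[14]. dp[14][14] = 9 confirms this is the maximum.

9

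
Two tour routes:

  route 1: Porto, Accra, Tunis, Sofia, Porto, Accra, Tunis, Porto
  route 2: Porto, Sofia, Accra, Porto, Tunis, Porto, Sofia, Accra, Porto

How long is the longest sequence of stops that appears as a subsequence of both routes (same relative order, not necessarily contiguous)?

Taking Porto [1,1] → Accra [2,3] → Tunis [3,5] → Sofia [4,7] → Accra [6,8] → Porto [8,9] gives a common subsequence of length 6. The LCS DP gives dp[8][9] = 6, so this is optimal.

6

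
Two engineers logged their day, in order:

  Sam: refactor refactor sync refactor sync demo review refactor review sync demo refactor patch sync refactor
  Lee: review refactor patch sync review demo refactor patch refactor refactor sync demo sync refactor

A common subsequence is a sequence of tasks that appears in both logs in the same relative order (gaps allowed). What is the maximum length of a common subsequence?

8

Pick refactor at Sam[1]=Lee[2]; then refactor at Sam[2]=Lee[7]; then refactor at Sam[4]=Lee[9]; then refactor at Sam[8]=Lee[10]; then sync at Sam[10]=Lee[11]; then demo at Sam[11]=Lee[12]; then sync at Sam[14]=Lee[13]; then refactor at Sam[15]=Lee[14]; all 8 tasks appear in both, in order. Since dp[15][14] = 8, nothing longer is possible.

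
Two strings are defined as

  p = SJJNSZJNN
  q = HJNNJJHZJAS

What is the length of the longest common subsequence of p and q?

Let dp[i][j] be the LCS length of the first i characters of p and the first j characters of q. dp[i][j] = dp[i-1][j-1]+1 when the i-th and j-th characters match, else max(dp[i-1][j], dp[i][j-1]).
    ·  H  J  N  N  J  J  H  Z  J  A  S
 ·  0  0  0  0  0  0  0  0  0  0  0  0
 S  0  0  0  0  0  0  0  0  0  0  0  1
 J  0  0  1  1  1  1  1  1  1  1  1  1
 J  0  0  1  1  1  2  2  2  2  2  2  2
 N  0  0  1  2  2  2  2  2  2  2  2  2
 S  0  0  1  2  2  2  2  2  2  2  2  3
 Z  0  0  1  2  2  2  2  2  3  3  3  3
 J  0  0  1  2  2  3  3  3  3  4  4  4
 N  0  0  1  2  3  3  3  3  3  4  4  4
 N  0  0  1  2  3  3  3  3  3  4  4  4
dp[9][11] = 4. One LCS (by backtracking along matches): JJZJ.

4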